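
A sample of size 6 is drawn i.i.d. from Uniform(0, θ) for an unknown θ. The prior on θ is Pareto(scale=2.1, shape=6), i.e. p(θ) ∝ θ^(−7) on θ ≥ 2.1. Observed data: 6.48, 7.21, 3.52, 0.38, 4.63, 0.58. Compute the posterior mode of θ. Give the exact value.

The Uniform(0, θ) likelihood is θ^(−n) for θ ≥ max(xᵢ), zero otherwise. Here max(xᵢ) = 7.21.
Posterior ∝ θ^(−7) · θ^(−6) = θ^(−13) on θ ≥ max(2.1, 7.21) = 7.21.
This density is strictly decreasing in θ, so the posterior mode lies at the lower boundary of the support.

θ̂_MAP = 7.21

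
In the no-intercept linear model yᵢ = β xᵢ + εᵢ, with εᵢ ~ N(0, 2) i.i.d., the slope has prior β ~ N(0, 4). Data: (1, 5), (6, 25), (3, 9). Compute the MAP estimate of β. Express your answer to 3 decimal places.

log p(β | y) = −Σ(yᵢ − βxᵢ)²/(2·2) − β²/(2·4) + const.
Setting the derivative to zero: Σxᵢ(yᵢ − βxᵢ)/2 − β/4 = 0, so β = Σxᵢyᵢ / (Σxᵢ² + σ²/τ²).
Σxᵢyᵢ = 1·5 + 6·25 + 3·9 = 182; Σxᵢ² = 46; σ²/τ² = 0.5.
β̂_MAP = 182 / (46 + 0.5) = 182/46.5 ≈ 3.914.

β̂_MAP = 3.914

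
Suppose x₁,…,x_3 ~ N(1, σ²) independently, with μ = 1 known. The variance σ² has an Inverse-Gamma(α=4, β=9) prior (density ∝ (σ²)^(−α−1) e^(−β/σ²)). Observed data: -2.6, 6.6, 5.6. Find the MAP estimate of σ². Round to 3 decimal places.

σ̂²_MAP = 6.422

Sum of squared deviations about the known mean: SS = (-2.6−1)² + (6.6−1)² + (5.6−1)² = 65.48.
The Normal likelihood contributes (σ²)^(−n/2) exp(−SS/(2σ²)), so the posterior is Inverse-Gamma(α + n/2, β + SS/2) = Inverse-Gamma(5.5, 41.74).
The mode of Inverse-Gamma(a, b) is b/(a+1) = 41.74/6.5 ≈ 6.422.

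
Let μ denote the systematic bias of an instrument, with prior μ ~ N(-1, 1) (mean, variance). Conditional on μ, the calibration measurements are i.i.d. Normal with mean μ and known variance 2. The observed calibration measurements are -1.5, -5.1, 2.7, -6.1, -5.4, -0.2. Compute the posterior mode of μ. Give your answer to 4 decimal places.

n = 6; x̄ = ((-1.5) + (-5.1) + 2.7 + (-6.1) + (-5.4) + (-0.2))/6 = -15.6/6 = -2.6.
For a Normal prior and Normal likelihood with known variance, the posterior is Normal; its mode equals its mean, the precision-weighted average.
Prior precision 1/σ₀² = 1/1 = 1; data precision n/σ² = 6/2 = 3.
μ̂ = (1·(-1) + 3·(-2.6)) / (1 + 3) = (-8.8)/4 = -2.2000.

μ̂_MAP = -2.2000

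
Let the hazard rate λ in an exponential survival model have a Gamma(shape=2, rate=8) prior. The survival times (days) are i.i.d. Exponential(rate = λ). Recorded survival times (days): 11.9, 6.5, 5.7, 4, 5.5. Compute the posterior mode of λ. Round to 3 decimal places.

The Exponential(rate=λ) likelihood is ∝ λ^n e^(−λΣtᵢ). Here n = 5 and Σtᵢ = 11.9 + 6.5 + 5.7 + 4 + 5.5 = 33.6.
Posterior ∝ λe^(−8λ) · λ^5e^(−33.6λ) = λ^6e^(−41.6λ), i.e. Gamma(7, 41.6).
Mode = (a−1)/b = 6/41.6 ≈ 0.144.

λ̂_MAP = 0.144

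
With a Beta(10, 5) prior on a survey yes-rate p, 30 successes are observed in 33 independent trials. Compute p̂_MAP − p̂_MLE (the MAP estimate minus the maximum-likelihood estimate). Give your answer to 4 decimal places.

Posterior is Beta(40, 8); MAP = (40−1)/(48−2) = 39/46 ≈ 0.84783.
MLE ignores the prior: p̂_MLE = k/n = 30/33 ≈ 0.90909.
Difference = 39/46 − 30/33 = -31/506 ≈ -0.0613.

MAP − MLE = -0.0613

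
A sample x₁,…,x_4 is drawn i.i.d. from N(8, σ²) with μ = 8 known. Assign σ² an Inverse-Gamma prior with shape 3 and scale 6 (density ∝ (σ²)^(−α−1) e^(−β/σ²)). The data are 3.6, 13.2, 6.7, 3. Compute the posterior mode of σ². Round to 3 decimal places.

σ̂²_MAP = 7.091

Sum of squared deviations about the known mean: SS = (3.6−8)² + (13.2−8)² + (6.7−8)² + (3−8)² = 73.09.
The Normal likelihood contributes (σ²)^(−n/2) exp(−SS/(2σ²)), so the posterior is Inverse-Gamma(α + n/2, β + SS/2) = Inverse-Gamma(5, 42.545).
The mode of Inverse-Gamma(a, b) is b/(a+1) = 42.545/6 ≈ 7.091.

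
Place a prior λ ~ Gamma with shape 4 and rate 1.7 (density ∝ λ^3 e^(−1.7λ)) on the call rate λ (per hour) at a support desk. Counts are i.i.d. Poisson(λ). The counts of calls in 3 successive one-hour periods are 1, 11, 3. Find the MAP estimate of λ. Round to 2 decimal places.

Σxᵢ = 1+11+3 = 15, with n = 3.
Posterior ∝ λ^3e^(−1.7λ) · λ^15e^(−3λ) = λ^18e^(−4.7λ), i.e. Gamma(shape=19, rate=4.7).
The mode of a Gamma(a, b) with a ≥ 1 (shape–rate) is (a−1)/b = 18/4.7 ≈ 3.83.

λ̂_MAP = 3.83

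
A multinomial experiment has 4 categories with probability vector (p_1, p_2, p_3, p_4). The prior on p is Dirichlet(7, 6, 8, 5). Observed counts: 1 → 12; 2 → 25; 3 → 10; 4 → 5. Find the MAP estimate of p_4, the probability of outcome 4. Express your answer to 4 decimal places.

The posterior is Dirichlet(αᵢ + nᵢ) = Dirichlet(19, 31, 18, 10).
For a Dirichlet(a₁,…,a_K) with all aᵢ > 1, the mode has j-th component (aⱼ − 1)/(Σaᵢ − K).
Here Σaᵢ = 78 and K = 4, so p_4 = (10 − 1)/(78 − 4) = 9/74 ≈ 0.1216.

MAP estimate: 0.1216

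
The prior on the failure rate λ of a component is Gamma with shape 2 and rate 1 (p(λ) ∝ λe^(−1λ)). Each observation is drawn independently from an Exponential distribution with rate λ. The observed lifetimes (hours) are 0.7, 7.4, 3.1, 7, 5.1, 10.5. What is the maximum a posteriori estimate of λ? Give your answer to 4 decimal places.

The Exponential(rate=λ) likelihood is ∝ λ^n e^(−λΣtᵢ). Here n = 6 and Σtᵢ = 0.7 + 7.4 + 3.1 + 7 + 5.1 + 10.5 = 33.8.
Posterior ∝ λe^(−1λ) · λ^6e^(−33.8λ) = λ^7e^(−34.8λ), i.e. Gamma(8, 34.8).
Mode = (a−1)/b = 7/34.8 ≈ 0.2011.

λ̂_MAP = 0.2011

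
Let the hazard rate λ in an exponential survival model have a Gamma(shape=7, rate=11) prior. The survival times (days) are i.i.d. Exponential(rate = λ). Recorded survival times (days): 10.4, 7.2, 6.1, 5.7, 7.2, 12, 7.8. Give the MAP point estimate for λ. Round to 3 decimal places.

λ̂_MAP = 0.193

The Exponential(rate=λ) likelihood is ∝ λ^n e^(−λΣtᵢ). Here n = 7 and Σtᵢ = 10.4 + 7.2 + 6.1 + 5.7 + 7.2 + 12 + 7.8 = 56.4.
Posterior ∝ λ^6e^(−11λ) · λ^7e^(−56.4λ) = λ^13e^(−67.4λ), i.e. Gamma(14, 67.4).
Mode = (a−1)/b = 13/67.4 ≈ 0.193.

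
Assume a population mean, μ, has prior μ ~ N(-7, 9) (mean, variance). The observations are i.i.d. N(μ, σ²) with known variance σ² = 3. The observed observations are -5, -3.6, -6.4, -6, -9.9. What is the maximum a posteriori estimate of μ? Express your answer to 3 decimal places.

μ̂_MAP = -6.231

n = 5; x̄ = ((-5) + (-3.6) + (-6.4) + (-6) + (-9.9))/5 = -30.9/5 = -6.18.
For a Normal prior and Normal likelihood with known variance, the posterior is Normal; its mode equals its mean, the precision-weighted average.
Prior precision 1/σ₀² = 1/9; data precision n/σ² = 5/3.
μ̂ = ((1/9)·(-7) + (5/3)·(-6.18)) / (1/9 + 5/3) = (-997/90)/(16/9) = -6.23125 ≈ -6.231.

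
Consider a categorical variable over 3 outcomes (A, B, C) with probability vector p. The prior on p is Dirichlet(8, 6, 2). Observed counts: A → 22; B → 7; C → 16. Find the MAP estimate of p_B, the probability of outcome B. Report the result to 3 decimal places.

MAP estimate of p_B = 0.207

The posterior is Dirichlet(αᵢ + nᵢ) = Dirichlet(30, 13, 18).
For a Dirichlet(a₁,…,a_K) with all aᵢ > 1, the mode has j-th component (aⱼ − 1)/(Σaᵢ − K).
Here Σaᵢ = 61 and K = 3, so p_B = (13 − 1)/(61 − 3) = 12/58 ≈ 0.207.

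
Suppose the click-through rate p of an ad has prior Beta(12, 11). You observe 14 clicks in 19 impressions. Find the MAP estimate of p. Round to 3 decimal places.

Prior: Beta(12, 11).
Data: 14 successes in 19 trials. The binomial likelihood contributes p^14(1−p)^5, so the posterior is Beta(12+14, 11+5) = Beta(26, 16).
For Beta(a, b) with a, b > 1 the mode is (a−1)/(a+b−2) = 25/40 ≈ 0.625.

p̂_MAP = 0.625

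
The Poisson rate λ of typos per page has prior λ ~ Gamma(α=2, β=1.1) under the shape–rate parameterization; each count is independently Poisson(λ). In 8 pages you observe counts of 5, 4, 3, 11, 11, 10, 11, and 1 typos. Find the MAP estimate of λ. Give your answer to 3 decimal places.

Σxᵢ = 5+4+3+11+11+10+11+1 = 56, with n = 8.
Posterior ∝ λe^(−1.1λ) · λ^56e^(−8λ) = λ^57e^(−9.1λ), i.e. Gamma(shape=58, rate=9.1).
The mode of a Gamma(a, b) with a ≥ 1 (shape–rate) is (a−1)/b = 57/9.1 ≈ 6.264.

λ̂_MAP = 6.264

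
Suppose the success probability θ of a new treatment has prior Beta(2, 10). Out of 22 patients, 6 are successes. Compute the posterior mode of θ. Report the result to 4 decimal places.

Prior: Beta(2, 10).
Data: 6 successes in 22 trials. The binomial likelihood contributes θ^6(1−θ)^16, so the posterior is Beta(2+6, 10+16) = Beta(8, 26).
For Beta(a, b) with a, b > 1 the mode is (a−1)/(a+b−2) = 7/32 ≈ 0.2188.

θ̂_MAP = 0.2188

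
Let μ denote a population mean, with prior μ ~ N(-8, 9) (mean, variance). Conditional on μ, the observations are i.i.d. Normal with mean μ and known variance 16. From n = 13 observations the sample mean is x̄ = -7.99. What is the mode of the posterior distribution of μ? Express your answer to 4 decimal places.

μ̂_MAP = -7.9912

n = 13, x̄ = -7.99.
For a Normal prior and Normal likelihood with known variance, the posterior is Normal; its mode equals its mean, the precision-weighted average.
Prior precision 1/σ₀² = 1/9; data precision n/σ² = 13/16 = 0.8125.
μ̂ = ((1/9)·(-8) + 0.8125·(-7.99)) / (1/9 + 0.8125) = (-106283/14400)/(133/144) = -106283/13300 ≈ -7.9912.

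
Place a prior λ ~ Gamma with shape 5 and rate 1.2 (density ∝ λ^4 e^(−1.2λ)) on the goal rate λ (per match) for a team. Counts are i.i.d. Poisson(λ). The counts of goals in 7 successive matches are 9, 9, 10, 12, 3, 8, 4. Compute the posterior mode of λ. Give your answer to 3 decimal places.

λ̂_MAP = 7.195

Σxᵢ = 9+9+10+12+3+8+4 = 55, with n = 7.
Posterior ∝ λ^4e^(−1.2λ) · λ^55e^(−7λ) = λ^59e^(−8.2λ), i.e. Gamma(shape=60, rate=8.2).
The mode of a Gamma(a, b) with a ≥ 1 (shape–rate) is (a−1)/b = 59/8.2 ≈ 7.195.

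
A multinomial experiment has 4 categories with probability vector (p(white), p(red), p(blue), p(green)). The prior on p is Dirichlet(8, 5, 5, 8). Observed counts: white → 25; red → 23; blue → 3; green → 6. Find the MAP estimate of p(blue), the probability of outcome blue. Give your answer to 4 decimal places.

The posterior is Dirichlet(αᵢ + nᵢ) = Dirichlet(33, 28, 8, 14).
For a Dirichlet(a₁,…,a_K) with all aᵢ > 1, the mode has j-th component (aⱼ − 1)/(Σaᵢ − K).
Here Σaᵢ = 83 and K = 4, so p(blue) = (8 − 1)/(83 − 4) = 7/79 ≈ 0.0886.

MAP estimate of p(blue) = 0.0886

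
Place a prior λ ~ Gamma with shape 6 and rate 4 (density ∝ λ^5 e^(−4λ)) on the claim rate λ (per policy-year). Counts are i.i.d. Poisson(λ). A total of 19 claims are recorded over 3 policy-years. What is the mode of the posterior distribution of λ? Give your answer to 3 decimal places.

Σxᵢ = 19, n = 3.
Posterior ∝ λ^5e^(−4λ) · λ^19e^(−3λ) = λ^24e^(−7λ), i.e. Gamma(shape=25, rate=7).
The mode of a Gamma(a, b) with a ≥ 1 (shape–rate) is (a−1)/b = 24/7 ≈ 3.429.

λ̂_MAP = 3.429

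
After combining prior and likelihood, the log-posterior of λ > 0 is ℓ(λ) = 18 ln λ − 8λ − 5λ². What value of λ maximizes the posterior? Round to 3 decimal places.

ℓ'(λ) = 18/λ − 8 − 10λ. Setting this to zero and multiplying by λ: 10λ² + 8λ − 18 = 0.
λ = (−8 + √(8² + 4·10·18)) / (2·10) = (−8 + √784) / 20 = (−8 + 28)/20 = 1.
ℓ''(λ) = −18/λ² − 10 < 0, confirming a maximum.

λ̂_MAP = 1.000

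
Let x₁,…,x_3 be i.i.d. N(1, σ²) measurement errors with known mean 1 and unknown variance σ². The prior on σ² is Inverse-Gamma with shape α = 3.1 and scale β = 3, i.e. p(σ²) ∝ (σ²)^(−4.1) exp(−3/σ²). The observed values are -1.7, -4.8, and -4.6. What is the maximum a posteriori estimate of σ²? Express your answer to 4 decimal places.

Sum of squared deviations about the known mean: SS = (-1.7−1)² + (-4.8−1)² + (-4.6−1)² = 72.29.
The Normal likelihood contributes (σ²)^(−n/2) exp(−SS/(2σ²)), so the posterior is Inverse-Gamma(α + n/2, β + SS/2) = Inverse-Gamma(4.6, 39.145).
The mode of Inverse-Gamma(a, b) is b/(a+1) = 39.145/5.6 ≈ 6.9902.

σ̂²_MAP = 6.9902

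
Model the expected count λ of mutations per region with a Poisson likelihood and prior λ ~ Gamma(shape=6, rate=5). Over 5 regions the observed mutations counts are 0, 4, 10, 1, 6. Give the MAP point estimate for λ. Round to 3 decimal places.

λ̂_MAP = 2.600

Σxᵢ = 0+4+10+1+6 = 21, with n = 5.
Posterior ∝ λ^5e^(−5λ) · λ^21e^(−5λ) = λ^26e^(−10λ), i.e. Gamma(shape=27, rate=10).
The mode of a Gamma(a, b) with a ≥ 1 (shape–rate) is (a−1)/b = 26/10 ≈ 2.600.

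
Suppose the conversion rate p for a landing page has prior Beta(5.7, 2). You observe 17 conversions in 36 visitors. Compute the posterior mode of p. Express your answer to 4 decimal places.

Prior: Beta(5.7, 2).
Data: 17 successes in 36 trials. The binomial likelihood contributes p^17(1−p)^19, so the posterior is Beta(5.7+17, 2+19) = Beta(22.7, 21).
For Beta(a, b) with a, b > 1 the mode is (a−1)/(a+b−2) = 21.7/41.7 ≈ 0.5204.

p̂_MAP = 0.5204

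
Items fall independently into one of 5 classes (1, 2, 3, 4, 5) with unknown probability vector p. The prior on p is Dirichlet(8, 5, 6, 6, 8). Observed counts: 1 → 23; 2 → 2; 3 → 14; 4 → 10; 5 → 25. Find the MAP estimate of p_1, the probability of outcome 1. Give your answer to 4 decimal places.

MAP estimate: 0.2941

The posterior is Dirichlet(αᵢ + nᵢ) = Dirichlet(31, 7, 20, 16, 33).
For a Dirichlet(a₁,…,a_K) with all aᵢ > 1, the mode has j-th component (aⱼ − 1)/(Σaᵢ − K).
Here Σaᵢ = 107 and K = 5, so p_1 = (31 − 1)/(107 − 5) = 30/102 ≈ 0.2941.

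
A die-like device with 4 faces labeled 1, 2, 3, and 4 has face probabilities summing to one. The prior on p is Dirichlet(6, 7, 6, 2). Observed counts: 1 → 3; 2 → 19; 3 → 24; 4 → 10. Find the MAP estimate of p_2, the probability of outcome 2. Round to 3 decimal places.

The posterior is Dirichlet(αᵢ + nᵢ) = Dirichlet(9, 26, 30, 12).
For a Dirichlet(a₁,…,a_K) with all aᵢ > 1, the mode has j-th component (aⱼ − 1)/(Σaᵢ − K).
Here Σaᵢ = 77 and K = 4, so p_2 = (26 − 1)/(77 − 4) = 25/73 ≈ 0.342.

MAP estimate: 0.342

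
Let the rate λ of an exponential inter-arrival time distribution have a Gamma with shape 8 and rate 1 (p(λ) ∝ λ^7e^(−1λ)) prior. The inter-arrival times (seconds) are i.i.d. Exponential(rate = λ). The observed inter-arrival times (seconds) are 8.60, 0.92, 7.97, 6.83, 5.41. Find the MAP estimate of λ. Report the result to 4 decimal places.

λ̂_MAP = 0.3905

The Exponential(rate=λ) likelihood is ∝ λ^n e^(−λΣtᵢ). Here n = 5 and Σtᵢ = 8.60 + 0.92 + 7.97 + 6.83 + 5.41 = 29.73.
Posterior ∝ λ^7e^(−1λ) · λ^5e^(−29.73λ) = λ^12e^(−30.73λ), i.e. Gamma(13, 30.73).
Mode = (a−1)/b = 12/30.73 ≈ 0.3905.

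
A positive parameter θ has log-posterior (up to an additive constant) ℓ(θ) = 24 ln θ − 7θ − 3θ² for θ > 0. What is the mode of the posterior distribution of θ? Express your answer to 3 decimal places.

θ̂_MAP = 1.500

ℓ'(θ) = 24/θ − 7 − 6θ. Setting this to zero and multiplying by θ: 6θ² + 7θ − 24 = 0.
θ = (−7 + √(7² + 4·6·24)) / (2·6) = (−7 + √625) / 12 = (−7 + 25)/12 = 3/2.
ℓ''(θ) = −24/θ² − 6 < 0, confirming a maximum.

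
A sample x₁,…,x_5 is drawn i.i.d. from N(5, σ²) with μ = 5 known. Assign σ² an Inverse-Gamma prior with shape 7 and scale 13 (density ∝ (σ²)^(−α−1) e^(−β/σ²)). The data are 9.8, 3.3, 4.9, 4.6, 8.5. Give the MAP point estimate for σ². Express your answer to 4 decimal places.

σ̂²_MAP = 3.0643

Sum of squared deviations about the known mean: SS = (9.8−5)² + (3.3−5)² + (4.9−5)² + (4.6−5)² + (8.5−5)² = 38.35.
The Normal likelihood contributes (σ²)^(−n/2) exp(−SS/(2σ²)), so the posterior is Inverse-Gamma(α + n/2, β + SS/2) = Inverse-Gamma(9.5, 32.175).
The mode of Inverse-Gamma(a, b) is b/(a+1) = 32.175/10.5 ≈ 3.0643.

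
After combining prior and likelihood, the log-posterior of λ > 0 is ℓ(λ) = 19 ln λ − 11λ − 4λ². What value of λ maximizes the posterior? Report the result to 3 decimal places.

λ̂_MAP = 1.000

ℓ'(λ) = 19/λ − 11 − 8λ. Setting this to zero and multiplying by λ: 8λ² + 11λ − 19 = 0.
λ = (−11 + √(11² + 4·8·19)) / (2·8) = (−11 + √729) / 16 = (−11 + 27)/16 = 1.
ℓ''(λ) = −19/λ² − 8 < 0, confirming a maximum.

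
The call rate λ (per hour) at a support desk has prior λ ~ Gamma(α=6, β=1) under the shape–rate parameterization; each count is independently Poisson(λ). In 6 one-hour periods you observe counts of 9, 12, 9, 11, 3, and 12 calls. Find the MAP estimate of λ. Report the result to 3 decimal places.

λ̂_MAP = 8.714

Σxᵢ = 9+12+9+11+3+12 = 56, with n = 6.
Posterior ∝ λ^5e^(−1λ) · λ^56e^(−6λ) = λ^61e^(−7λ), i.e. Gamma(shape=62, rate=7).
The mode of a Gamma(a, b) with a ≥ 1 (shape–rate) is (a−1)/b = 61/7 ≈ 8.714.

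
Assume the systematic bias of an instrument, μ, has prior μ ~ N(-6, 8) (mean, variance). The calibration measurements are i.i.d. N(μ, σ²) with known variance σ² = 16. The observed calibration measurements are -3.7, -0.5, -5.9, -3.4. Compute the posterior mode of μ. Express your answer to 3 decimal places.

n = 4; x̄ = ((-3.7) + (-0.5) + (-5.9) + (-3.4))/4 = -13.5/4 = -3.375.
For a Normal prior and Normal likelihood with known variance, the posterior is Normal; its mode equals its mean, the precision-weighted average.
Prior precision 1/σ₀² = 1/8 = 0.125; data precision n/σ² = 4/16 = 0.25.
μ̂ = (0.125·(-6) + 0.25·(-3.375)) / (0.125 + 0.25) = (-1.59375)/0.375 = -4.250.

μ̂_MAP = -4.250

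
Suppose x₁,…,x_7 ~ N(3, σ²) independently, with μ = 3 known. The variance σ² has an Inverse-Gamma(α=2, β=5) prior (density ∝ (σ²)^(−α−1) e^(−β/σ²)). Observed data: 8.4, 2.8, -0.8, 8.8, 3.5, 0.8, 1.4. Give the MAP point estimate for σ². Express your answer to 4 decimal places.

Sum of squared deviations about the known mean: SS = (8.4−3)² + (2.8−3)² + (-0.8−3)² + (8.8−3)² + (3.5−3)² + (0.8−3)² + (1.4−3)² = 84.93.
The Normal likelihood contributes (σ²)^(−n/2) exp(−SS/(2σ²)), so the posterior is Inverse-Gamma(α + n/2, β + SS/2) = Inverse-Gamma(5.5, 47.465).
The mode of Inverse-Gamma(a, b) is b/(a+1) = 47.465/6.5 ≈ 7.3023.

σ̂²_MAP = 7.3023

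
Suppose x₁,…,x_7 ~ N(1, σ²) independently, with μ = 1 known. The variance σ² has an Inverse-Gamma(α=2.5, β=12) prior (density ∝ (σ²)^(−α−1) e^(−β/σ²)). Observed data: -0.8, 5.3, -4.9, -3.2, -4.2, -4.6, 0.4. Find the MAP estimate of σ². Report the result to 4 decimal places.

σ̂²_MAP = 11.2100

Sum of squared deviations about the known mean: SS = (-0.8−1)² + (5.3−1)² + (-4.9−1)² + (-3.2−1)² + (-4.2−1)² + (-4.6−1)² + (0.4−1)² = 132.94.
The Normal likelihood contributes (σ²)^(−n/2) exp(−SS/(2σ²)), so the posterior is Inverse-Gamma(α + n/2, β + SS/2) = Inverse-Gamma(6, 78.47).
The mode of Inverse-Gamma(a, b) is b/(a+1) = 78.47/7 ≈ 11.2100.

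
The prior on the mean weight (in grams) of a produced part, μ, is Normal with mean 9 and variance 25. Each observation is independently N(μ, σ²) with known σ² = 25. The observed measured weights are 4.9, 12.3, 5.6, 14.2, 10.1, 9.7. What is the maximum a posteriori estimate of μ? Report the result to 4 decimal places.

μ̂_MAP = 9.4000

n = 6; x̄ = (4.9 + 12.3 + 5.6 + 14.2 + 10.1 + 9.7)/6 = 56.8/6 = 142/15 ≈ 9.4667.
For a Normal prior and Normal likelihood with known variance, the posterior is Normal; its mode equals its mean, the precision-weighted average.
Prior precision 1/σ₀² = 1/25 = 0.04; data precision n/σ² = 6/25 = 0.24.
μ̂ = (0.04·9 + 0.24·(142/15)) / (0.04 + 0.24) = 2.632/0.28 = 9.4000.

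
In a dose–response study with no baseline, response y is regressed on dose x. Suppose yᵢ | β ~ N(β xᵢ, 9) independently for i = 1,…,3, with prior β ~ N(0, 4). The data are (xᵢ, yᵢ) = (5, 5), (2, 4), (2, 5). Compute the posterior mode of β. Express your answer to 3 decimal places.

β̂_MAP = 1.220

log p(β | y) = −Σ(yᵢ − βxᵢ)²/(2·9) − β²/(2·4) + const.
Setting the derivative to zero: Σxᵢ(yᵢ − βxᵢ)/9 − β/4 = 0, so β = Σxᵢyᵢ / (Σxᵢ² + σ²/τ²).
Σxᵢyᵢ = 5·5 + 2·4 + 2·5 = 43; Σxᵢ² = 33; σ²/τ² = 2.25.
β̂_MAP = 43 / (33 + 2.25) = 43/35.25 ≈ 1.220.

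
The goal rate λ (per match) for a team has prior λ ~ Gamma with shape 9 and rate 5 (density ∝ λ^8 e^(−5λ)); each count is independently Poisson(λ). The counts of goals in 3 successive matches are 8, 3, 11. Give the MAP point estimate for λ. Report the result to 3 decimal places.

Σxᵢ = 8+3+11 = 22, with n = 3.
Posterior ∝ λ^8e^(−5λ) · λ^22e^(−3λ) = λ^30e^(−8λ), i.e. Gamma(shape=31, rate=8).
The mode of a Gamma(a, b) with a ≥ 1 (shape–rate) is (a−1)/b = 30/8 ≈ 3.750.

λ̂_MAP = 3.750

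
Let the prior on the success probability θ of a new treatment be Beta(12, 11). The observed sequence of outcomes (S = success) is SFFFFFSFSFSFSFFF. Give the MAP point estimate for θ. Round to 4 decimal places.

θ̂_MAP = 0.4324

Prior: Beta(12, 11).
Data: 5 successes in 16 trials (from the sequence). The binomial likelihood contributes θ^5(1−θ)^11, so the posterior is Beta(12+5, 11+11) = Beta(17, 22).
For Beta(a, b) with a, b > 1 the mode is (a−1)/(a+b−2) = 16/37 ≈ 0.4324.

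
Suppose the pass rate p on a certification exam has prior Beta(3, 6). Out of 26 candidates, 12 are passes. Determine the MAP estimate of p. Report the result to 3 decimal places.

Prior: Beta(3, 6).
Data: 12 successes in 26 trials. The binomial likelihood contributes p^12(1−p)^14, so the posterior is Beta(3+12, 6+14) = Beta(15, 20).
For Beta(a, b) with a, b > 1 the mode is (a−1)/(a+b−2) = 14/33 ≈ 0.424.

p̂_MAP = 0.424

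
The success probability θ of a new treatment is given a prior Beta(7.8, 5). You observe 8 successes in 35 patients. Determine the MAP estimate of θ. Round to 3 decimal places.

Prior: Beta(7.8, 5).
Data: 8 successes in 35 trials. The binomial likelihood contributes θ^8(1−θ)^27, so the posterior is Beta(7.8+8, 5+27) = Beta(15.8, 32).
For Beta(a, b) with a, b > 1 the mode is (a−1)/(a+b−2) = 14.8/45.8 ≈ 0.323.

θ̂_MAP = 0.323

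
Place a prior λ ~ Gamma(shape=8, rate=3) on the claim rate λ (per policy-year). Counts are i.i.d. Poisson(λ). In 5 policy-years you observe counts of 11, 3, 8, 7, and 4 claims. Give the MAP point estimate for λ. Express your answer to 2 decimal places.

Σxᵢ = 11+3+8+7+4 = 33, with n = 5.
Posterior ∝ λ^7e^(−3λ) · λ^33e^(−5λ) = λ^40e^(−8λ), i.e. Gamma(shape=41, rate=8).
The mode of a Gamma(a, b) with a ≥ 1 (shape–rate) is (a−1)/b = 40/8 ≈ 5.00.

λ̂_MAP = 5.00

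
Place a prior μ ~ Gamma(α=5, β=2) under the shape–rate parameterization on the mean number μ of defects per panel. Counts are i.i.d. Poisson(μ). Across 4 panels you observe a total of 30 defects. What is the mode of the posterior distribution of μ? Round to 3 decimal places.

μ̂_MAP = 5.667

Σxᵢ = 30, n = 4.
Posterior ∝ μ^4e^(−2μ) · μ^30e^(−4μ) = μ^34e^(−6μ), i.e. Gamma(shape=35, rate=6).
The mode of a Gamma(a, b) with a ≥ 1 (shape–rate) is (a−1)/b = 34/6 ≈ 5.667.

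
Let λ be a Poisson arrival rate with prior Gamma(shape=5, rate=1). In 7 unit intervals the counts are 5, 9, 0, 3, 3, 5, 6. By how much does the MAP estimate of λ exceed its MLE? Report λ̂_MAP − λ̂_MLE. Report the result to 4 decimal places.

Σxᵢ = 31. Posterior is Gamma(36, 8); MAP = (36−1)/8 = 35/8 ≈ 4.37500.
MLE = x̄ = 31/7 ≈ 4.42857.
Difference = 35/8 − 31/7 = -3/56 ≈ -0.0536.

MAP − MLE = -0.0536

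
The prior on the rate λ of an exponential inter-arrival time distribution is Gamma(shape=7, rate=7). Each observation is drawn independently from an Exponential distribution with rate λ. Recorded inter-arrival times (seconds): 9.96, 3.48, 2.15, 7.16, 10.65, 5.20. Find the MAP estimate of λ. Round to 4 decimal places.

The Exponential(rate=λ) likelihood is ∝ λ^n e^(−λΣtᵢ). Here n = 6 and Σtᵢ = 9.96 + 3.48 + 2.15 + 7.16 + 10.65 + 5.20 = 38.60.
Posterior ∝ λ^6e^(−7λ) · λ^6e^(−38.60λ) = λ^12e^(−45.60λ), i.e. Gamma(13, 45.60).
Mode = (a−1)/b = 12/45.60 ≈ 0.2632.

λ̂_MAP = 0.2632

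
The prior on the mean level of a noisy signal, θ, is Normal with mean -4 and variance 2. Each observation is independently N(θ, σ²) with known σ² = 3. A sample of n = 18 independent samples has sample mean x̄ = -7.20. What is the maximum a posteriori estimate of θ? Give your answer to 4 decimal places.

θ̂_MAP = -6.9538

n = 18, x̄ = -7.20.
For a Normal prior and Normal likelihood with known variance, the posterior is Normal; its mode equals its mean, the precision-weighted average.
Prior precision 1/σ₀² = 1/2 = 0.5; data precision n/σ² = 18/3 = 6.
θ̂ = (0.5·(-4) + 6·(-7.2)) / (0.5 + 6) = (-45.2)/6.5 = -452/65 ≈ -6.9538.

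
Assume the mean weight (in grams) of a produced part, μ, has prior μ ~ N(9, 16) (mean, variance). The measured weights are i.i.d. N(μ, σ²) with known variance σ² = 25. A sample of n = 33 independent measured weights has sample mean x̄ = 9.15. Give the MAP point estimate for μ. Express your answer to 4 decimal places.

n = 33, x̄ = 9.15.
For a Normal prior and Normal likelihood with known variance, the posterior is Normal; its mode equals its mean, the precision-weighted average.
Prior precision 1/σ₀² = 1/16 = 0.0625; data precision n/σ² = 33/25 = 1.32.
μ̂ = (0.0625·9 + 1.32·9.15) / (0.0625 + 1.32) = 12.6405/1.3825 = 25281/2765 ≈ 9.1432.

μ̂_MAP = 9.1432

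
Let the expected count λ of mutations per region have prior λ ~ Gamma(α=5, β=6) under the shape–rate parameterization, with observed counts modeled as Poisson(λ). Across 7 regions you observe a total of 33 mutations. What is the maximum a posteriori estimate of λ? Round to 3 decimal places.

λ̂_MAP = 2.846

Σxᵢ = 33, n = 7.
Posterior ∝ λ^4e^(−6λ) · λ^33e^(−7λ) = λ^37e^(−13λ), i.e. Gamma(shape=38, rate=13).
The mode of a Gamma(a, b) with a ≥ 1 (shape–rate) is (a−1)/b = 37/13 ≈ 2.846.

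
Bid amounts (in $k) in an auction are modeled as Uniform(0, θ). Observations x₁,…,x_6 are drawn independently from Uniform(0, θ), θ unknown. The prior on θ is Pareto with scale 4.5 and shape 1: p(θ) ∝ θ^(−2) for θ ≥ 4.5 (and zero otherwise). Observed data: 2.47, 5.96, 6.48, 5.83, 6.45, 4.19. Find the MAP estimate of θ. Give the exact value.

θ̂_MAP = 6.48

The Uniform(0, θ) likelihood is θ^(−n) for θ ≥ max(xᵢ), zero otherwise. Here max(xᵢ) = 6.48.
Posterior ∝ θ^(−2) · θ^(−6) = θ^(−8) on θ ≥ max(4.5, 6.48) = 6.48.
This density is strictly decreasing in θ, so the posterior mode lies at the lower boundary of the support.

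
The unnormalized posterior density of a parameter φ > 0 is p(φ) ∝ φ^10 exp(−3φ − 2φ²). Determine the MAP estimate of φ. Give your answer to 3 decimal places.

φ̂_MAP = 1.250

ℓ'(φ) = 10/φ − 3 − 4φ. Setting this to zero and multiplying by φ: 4φ² + 3φ − 10 = 0.
φ = (−3 + √(3² + 4·4·10)) / (2·4) = (−3 + √169) / 8 = (−3 + 13)/8 = 5/4.
ℓ''(φ) = −10/φ² − 4 < 0, confirming a maximum.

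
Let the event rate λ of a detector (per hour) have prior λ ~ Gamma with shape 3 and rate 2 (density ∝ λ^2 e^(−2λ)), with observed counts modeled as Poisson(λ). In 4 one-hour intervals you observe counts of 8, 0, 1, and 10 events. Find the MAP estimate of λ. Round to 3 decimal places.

Σxᵢ = 8+0+1+10 = 19, with n = 4.
Posterior ∝ λ^2e^(−2λ) · λ^19e^(−4λ) = λ^21e^(−6λ), i.e. Gamma(shape=22, rate=6).
The mode of a Gamma(a, b) with a ≥ 1 (shape–rate) is (a−1)/b = 21/6 ≈ 3.500.

λ̂_MAP = 3.500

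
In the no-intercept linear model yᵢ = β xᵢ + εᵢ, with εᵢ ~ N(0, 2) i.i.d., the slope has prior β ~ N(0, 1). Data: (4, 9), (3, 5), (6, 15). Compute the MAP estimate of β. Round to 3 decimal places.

β̂_MAP = 2.238

log p(β | y) = −Σ(yᵢ − βxᵢ)²/(2·2) − β²/(2·1) + const.
Setting the derivative to zero: Σxᵢ(yᵢ − βxᵢ)/2 − β/1 = 0, so β = Σxᵢyᵢ / (Σxᵢ² + σ²/τ²).
Σxᵢyᵢ = 4·9 + 3·5 + 6·15 = 141; Σxᵢ² = 61; σ²/τ² = 2.
β̂_MAP = 141 / (61 + 2) = 141/63 ≈ 2.238.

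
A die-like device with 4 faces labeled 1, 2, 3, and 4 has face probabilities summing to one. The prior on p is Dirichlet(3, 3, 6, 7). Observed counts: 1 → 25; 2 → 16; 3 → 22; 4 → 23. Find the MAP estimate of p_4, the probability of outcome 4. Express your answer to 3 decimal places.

The posterior is Dirichlet(αᵢ + nᵢ) = Dirichlet(28, 19, 28, 30).
For a Dirichlet(a₁,…,a_K) with all aᵢ > 1, the mode has j-th component (aⱼ − 1)/(Σaᵢ − K).
Here Σaᵢ = 105 and K = 4, so p_4 = (30 − 1)/(105 − 4) = 29/101 ≈ 0.287.

MAP estimate: 0.287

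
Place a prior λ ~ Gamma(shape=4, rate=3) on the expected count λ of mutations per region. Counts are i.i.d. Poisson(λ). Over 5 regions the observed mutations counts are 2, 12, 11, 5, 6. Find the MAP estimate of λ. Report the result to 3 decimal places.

Σxᵢ = 2+12+11+5+6 = 36, with n = 5.
Posterior ∝ λ^3e^(−3λ) · λ^36e^(−5λ) = λ^39e^(−8λ), i.e. Gamma(shape=40, rate=8).
The mode of a Gamma(a, b) with a ≥ 1 (shape–rate) is (a−1)/b = 39/8 ≈ 4.875.

λ̂_MAP = 4.875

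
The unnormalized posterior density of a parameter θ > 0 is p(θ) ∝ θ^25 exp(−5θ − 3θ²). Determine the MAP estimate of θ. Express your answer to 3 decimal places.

θ̂_MAP = 1.667

ℓ'(θ) = 25/θ − 5 − 6θ. Setting this to zero and multiplying by θ: 6θ² + 5θ − 25 = 0.
θ = (−5 + √(5² + 4·6·25)) / (2·6) = (−5 + √625) / 12 = (−5 + 25)/12 = 5/3.
ℓ''(θ) = −25/θ² − 6 < 0, confirming a maximum.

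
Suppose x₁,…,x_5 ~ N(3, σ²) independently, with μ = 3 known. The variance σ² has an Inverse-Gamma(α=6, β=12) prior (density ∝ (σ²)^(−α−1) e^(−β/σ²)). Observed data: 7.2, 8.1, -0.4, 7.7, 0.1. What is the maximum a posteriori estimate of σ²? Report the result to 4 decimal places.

σ̂²_MAP = 5.7742

Sum of squared deviations about the known mean: SS = (7.2−3)² + (8.1−3)² + (-0.4−3)² + (7.7−3)² + (0.1−3)² = 85.71.
The Normal likelihood contributes (σ²)^(−n/2) exp(−SS/(2σ²)), so the posterior is Inverse-Gamma(α + n/2, β + SS/2) = Inverse-Gamma(8.5, 54.855).
The mode of Inverse-Gamma(a, b) is b/(a+1) = 54.855/9.5 ≈ 5.7742.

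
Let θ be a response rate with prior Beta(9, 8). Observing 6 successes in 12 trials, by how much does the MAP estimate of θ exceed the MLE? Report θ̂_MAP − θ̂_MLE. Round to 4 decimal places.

Posterior is Beta(15, 14); MAP = (15−1)/(29−2) = 14/27 ≈ 0.51852.
MLE ignores the prior: θ̂_MLE = k/n = 6/12 ≈ 0.50000.
Difference = 14/27 − 6/12 = 1/54 ≈ 0.0185.

MAP − MLE = 0.0185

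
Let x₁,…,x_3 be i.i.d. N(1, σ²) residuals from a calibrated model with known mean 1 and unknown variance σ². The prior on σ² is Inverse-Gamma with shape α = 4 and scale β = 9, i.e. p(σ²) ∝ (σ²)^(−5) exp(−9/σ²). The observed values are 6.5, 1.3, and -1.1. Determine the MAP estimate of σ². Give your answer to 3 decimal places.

Sum of squared deviations about the known mean: SS = (6.5−1)² + (1.3−1)² + (-1.1−1)² = 34.75.
The Normal likelihood contributes (σ²)^(−n/2) exp(−SS/(2σ²)), so the posterior is Inverse-Gamma(α + n/2, β + SS/2) = Inverse-Gamma(5.5, 26.375).
The mode of Inverse-Gamma(a, b) is b/(a+1) = 26.375/6.5 ≈ 4.058.

σ̂²_MAP = 4.058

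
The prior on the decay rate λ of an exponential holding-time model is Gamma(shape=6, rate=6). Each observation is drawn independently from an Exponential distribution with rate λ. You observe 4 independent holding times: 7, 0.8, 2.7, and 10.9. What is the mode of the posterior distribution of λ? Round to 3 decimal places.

The Exponential(rate=λ) likelihood is ∝ λ^n e^(−λΣtᵢ). Here n = 4 and Σtᵢ = 7 + 0.8 + 2.7 + 10.9 = 21.4.
Posterior ∝ λ^5e^(−6λ) · λ^4e^(−21.4λ) = λ^9e^(−27.4λ), i.e. Gamma(10, 27.4).
Mode = (a−1)/b = 9/27.4 ≈ 0.328.

λ̂_MAP = 0.328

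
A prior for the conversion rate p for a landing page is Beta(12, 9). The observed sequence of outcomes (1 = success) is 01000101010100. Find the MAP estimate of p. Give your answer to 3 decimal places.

p̂_MAP = 0.485

Prior: Beta(12, 9).
Data: 5 successes in 14 trials (from the sequence). The binomial likelihood contributes p^5(1−p)^9, so the posterior is Beta(12+5, 9+9) = Beta(17, 18).
For Beta(a, b) with a, b > 1 the mode is (a−1)/(a+b−2) = 16/33 ≈ 0.485.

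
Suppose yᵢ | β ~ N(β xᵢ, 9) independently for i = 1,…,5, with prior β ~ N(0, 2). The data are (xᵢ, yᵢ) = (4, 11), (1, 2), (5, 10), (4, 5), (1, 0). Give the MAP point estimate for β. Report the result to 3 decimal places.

β̂_MAP = 1.827

log p(β | y) = −Σ(yᵢ − βxᵢ)²/(2·9) − β²/(2·2) + const.
Setting the derivative to zero: Σxᵢ(yᵢ − βxᵢ)/9 − β/2 = 0, so β = Σxᵢyᵢ / (Σxᵢ² + σ²/τ²).
Σxᵢyᵢ = 4·11 + 1·2 + 5·10 + 4·5 + 1·0 = 116; Σxᵢ² = 59; σ²/τ² = 4.5.
β̂_MAP = 116 / (59 + 4.5) = 116/63.5 ≈ 1.827.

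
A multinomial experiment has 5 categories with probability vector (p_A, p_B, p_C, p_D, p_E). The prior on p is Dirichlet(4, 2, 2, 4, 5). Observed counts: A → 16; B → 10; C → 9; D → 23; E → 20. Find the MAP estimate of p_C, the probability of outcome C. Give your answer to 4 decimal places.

MAP estimate of p_C = 0.1111

The posterior is Dirichlet(αᵢ + nᵢ) = Dirichlet(20, 12, 11, 27, 25).
For a Dirichlet(a₁,…,a_K) with all aᵢ > 1, the mode has j-th component (aⱼ − 1)/(Σaᵢ − K).
Here Σaᵢ = 95 and K = 5, so p_C = (11 − 1)/(95 − 5) = 10/90 ≈ 0.1111.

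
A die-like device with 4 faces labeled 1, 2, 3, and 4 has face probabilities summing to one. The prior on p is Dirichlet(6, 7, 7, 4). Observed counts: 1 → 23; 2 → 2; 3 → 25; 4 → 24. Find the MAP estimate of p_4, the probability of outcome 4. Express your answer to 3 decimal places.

MAP estimate: 0.287

The posterior is Dirichlet(αᵢ + nᵢ) = Dirichlet(29, 9, 32, 28).
For a Dirichlet(a₁,…,a_K) with all aᵢ > 1, the mode has j-th component (aⱼ − 1)/(Σaᵢ − K).
Here Σaᵢ = 98 and K = 4, so p_4 = (28 − 1)/(98 − 4) = 27/94 ≈ 0.287.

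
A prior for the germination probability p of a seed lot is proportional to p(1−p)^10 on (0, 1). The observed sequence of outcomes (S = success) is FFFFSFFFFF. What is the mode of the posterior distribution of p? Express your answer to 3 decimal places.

p̂_MAP = 0.095

The prior density ∝ p(1−p)^10 is the kernel of Beta(2, 11).
Data: 1 success in 10 trials (from the sequence). The binomial likelihood contributes p(1−p)^9, so the posterior is Beta(2+1, 11+9) = Beta(3, 20).
For Beta(a, b) with a, b > 1 the mode is (a−1)/(a+b−2) = 2/21 ≈ 0.095.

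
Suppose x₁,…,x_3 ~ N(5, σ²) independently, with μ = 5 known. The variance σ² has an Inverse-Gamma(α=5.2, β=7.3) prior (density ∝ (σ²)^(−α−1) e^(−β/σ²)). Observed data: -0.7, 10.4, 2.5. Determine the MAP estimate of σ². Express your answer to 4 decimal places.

σ̂²_MAP = 5.3571

Sum of squared deviations about the known mean: SS = (-0.7−5)² + (10.4−5)² + (2.5−5)² = 67.9.
The Normal likelihood contributes (σ²)^(−n/2) exp(−SS/(2σ²)), so the posterior is Inverse-Gamma(α + n/2, β + SS/2) = Inverse-Gamma(6.7, 41.25).
The mode of Inverse-Gamma(a, b) is b/(a+1) = 41.25/7.7 ≈ 5.3571.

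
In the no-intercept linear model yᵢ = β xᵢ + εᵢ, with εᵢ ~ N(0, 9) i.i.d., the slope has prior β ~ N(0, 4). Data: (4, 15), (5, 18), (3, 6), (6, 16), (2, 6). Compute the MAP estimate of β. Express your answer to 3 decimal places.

log p(β | y) = −Σ(yᵢ − βxᵢ)²/(2·9) − β²/(2·4) + const.
Setting the derivative to zero: Σxᵢ(yᵢ − βxᵢ)/9 − β/4 = 0, so β = Σxᵢyᵢ / (Σxᵢ² + σ²/τ²).
Σxᵢyᵢ = 4·15 + 5·18 + 3·6 + 6·16 + 2·6 = 276; Σxᵢ² = 90; σ²/τ² = 2.25.
β̂_MAP = 276 / (90 + 2.25) = 276/92.25 ≈ 2.992.

β̂_MAP = 2.992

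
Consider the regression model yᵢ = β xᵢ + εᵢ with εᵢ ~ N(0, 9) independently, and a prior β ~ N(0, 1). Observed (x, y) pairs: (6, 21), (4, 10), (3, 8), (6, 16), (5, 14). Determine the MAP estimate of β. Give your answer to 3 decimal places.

log p(β | y) = −Σ(yᵢ − βxᵢ)²/(2·9) − β²/(2·1) + const.
Setting the derivative to zero: Σxᵢ(yᵢ − βxᵢ)/9 − β/1 = 0, so β = Σxᵢyᵢ / (Σxᵢ² + σ²/τ²).
Σxᵢyᵢ = 6·21 + 4·10 + 3·8 + 6·16 + 5·14 = 356; Σxᵢ² = 122; σ²/τ² = 9.
β̂_MAP = 356 / (122 + 9) = 356/131 ≈ 2.718.

β̂_MAP = 2.718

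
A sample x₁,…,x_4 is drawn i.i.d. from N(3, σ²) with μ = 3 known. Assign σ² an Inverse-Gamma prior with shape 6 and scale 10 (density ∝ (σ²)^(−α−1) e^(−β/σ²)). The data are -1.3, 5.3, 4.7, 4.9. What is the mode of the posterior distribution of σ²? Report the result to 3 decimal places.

Sum of squared deviations about the known mean: SS = (-1.3−3)² + (5.3−3)² + (4.7−3)² + (4.9−3)² = 30.28.
The Normal likelihood contributes (σ²)^(−n/2) exp(−SS/(2σ²)), so the posterior is Inverse-Gamma(α + n/2, β + SS/2) = Inverse-Gamma(8, 25.14).
The mode of Inverse-Gamma(a, b) is b/(a+1) = 25.14/9 ≈ 2.793.

σ̂²_MAP = 2.793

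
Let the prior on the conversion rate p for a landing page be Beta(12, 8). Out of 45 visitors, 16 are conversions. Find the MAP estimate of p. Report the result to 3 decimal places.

p̂_MAP = 0.429

Prior: Beta(12, 8).
Data: 16 successes in 45 trials. The binomial likelihood contributes p^16(1−p)^29, so the posterior is Beta(12+16, 8+29) = Beta(28, 37).
For Beta(a, b) with a, b > 1 the mode is (a−1)/(a+b−2) = 27/63 ≈ 0.429.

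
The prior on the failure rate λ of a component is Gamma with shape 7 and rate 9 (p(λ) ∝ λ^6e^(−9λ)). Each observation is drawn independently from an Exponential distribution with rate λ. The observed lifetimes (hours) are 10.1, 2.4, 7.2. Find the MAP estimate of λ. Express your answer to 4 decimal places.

The Exponential(rate=λ) likelihood is ∝ λ^n e^(−λΣtᵢ). Here n = 3 and Σtᵢ = 10.1 + 2.4 + 7.2 = 19.7.
Posterior ∝ λ^6e^(−9λ) · λ^3e^(−19.7λ) = λ^9e^(−28.7λ), i.e. Gamma(10, 28.7).
Mode = (a−1)/b = 9/28.7 ≈ 0.3136.

λ̂_MAP = 0.3136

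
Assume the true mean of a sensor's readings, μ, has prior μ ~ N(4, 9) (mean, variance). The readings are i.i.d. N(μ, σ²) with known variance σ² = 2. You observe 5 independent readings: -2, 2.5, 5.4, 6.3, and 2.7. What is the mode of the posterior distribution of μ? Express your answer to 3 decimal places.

n = 5; x̄ = ((-2) + 2.5 + 5.4 + 6.3 + 2.7)/5 = 14.9/5 = 2.98.
For a Normal prior and Normal likelihood with known variance, the posterior is Normal; its mode equals its mean, the precision-weighted average.
Prior precision 1/σ₀² = 1/9; data precision n/σ² = 5/2 = 2.5.
μ̂ = ((1/9)·4 + 2.5·2.98) / (1/9 + 2.5) = (1421/180)/(47/18) = 1421/470 ≈ 3.023.

μ̂_MAP = 3.023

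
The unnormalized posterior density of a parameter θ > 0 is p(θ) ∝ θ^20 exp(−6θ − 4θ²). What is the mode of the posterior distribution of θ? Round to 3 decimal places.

ℓ'(θ) = 20/θ − 6 − 8θ. Setting this to zero and multiplying by θ: 8θ² + 6θ − 20 = 0.
θ = (−6 + √(6² + 4·8·20)) / (2·8) = (−6 + √676) / 16 = (−6 + 26)/16 = 5/4.
ℓ''(θ) = −20/θ² − 8 < 0, confirming a maximum.

θ̂_MAP = 1.250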